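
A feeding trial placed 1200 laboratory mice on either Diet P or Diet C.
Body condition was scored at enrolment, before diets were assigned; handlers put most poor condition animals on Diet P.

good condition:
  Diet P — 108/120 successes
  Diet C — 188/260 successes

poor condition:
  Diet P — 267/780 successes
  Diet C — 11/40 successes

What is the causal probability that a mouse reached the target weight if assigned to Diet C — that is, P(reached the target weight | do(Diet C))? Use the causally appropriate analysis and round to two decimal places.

0.42

Starting body condition satisfies the back-door criterion: it is not a descendant of the diet, and it blocks the spurious path from diet to outcome. Adjusting for it (i.e., using the within-starting body condition rates) gives the causal effect.
Standardising Diet C to the population starting body condition mix: 0.317·188/260 + 0.683·11/40 = 0.417.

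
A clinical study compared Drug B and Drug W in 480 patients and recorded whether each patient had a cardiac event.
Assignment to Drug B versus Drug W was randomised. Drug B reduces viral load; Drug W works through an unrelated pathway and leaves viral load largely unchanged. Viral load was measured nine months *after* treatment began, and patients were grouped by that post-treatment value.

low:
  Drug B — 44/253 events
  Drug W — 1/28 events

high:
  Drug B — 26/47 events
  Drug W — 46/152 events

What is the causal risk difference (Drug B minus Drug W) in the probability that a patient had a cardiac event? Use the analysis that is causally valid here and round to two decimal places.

-0.03

Viral load lies on the pathway drug → viral load → outcome, so adjusting for it blocks the indirect effect. For the total causal effect of drug, use the unadjusted pooled rates.
The causal difference is the pooled difference: 0.233 − 0.261 = -0.028.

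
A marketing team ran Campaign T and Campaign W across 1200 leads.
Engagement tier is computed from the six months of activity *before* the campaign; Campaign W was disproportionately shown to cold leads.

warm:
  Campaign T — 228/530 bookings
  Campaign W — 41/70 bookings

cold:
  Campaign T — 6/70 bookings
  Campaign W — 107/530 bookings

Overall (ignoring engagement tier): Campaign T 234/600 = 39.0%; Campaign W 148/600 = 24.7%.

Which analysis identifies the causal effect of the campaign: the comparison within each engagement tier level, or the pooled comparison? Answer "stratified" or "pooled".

The engagement tier-specific comparison favours Campaign W throughout, but the pooled figures favour Campaign T. The question is whether to condition on engagement tier.
The imbalance in engagement tier arose from how leads were allocated, not from anything the campaign did; and engagement tier independently affects the outcome. The pooled gap is confounded — condition on engagement tier.
Within each level — warm: 43.0% vs 58.6%; cold: 8.6% vs 20.2% — Campaign W is higher every time.

stratified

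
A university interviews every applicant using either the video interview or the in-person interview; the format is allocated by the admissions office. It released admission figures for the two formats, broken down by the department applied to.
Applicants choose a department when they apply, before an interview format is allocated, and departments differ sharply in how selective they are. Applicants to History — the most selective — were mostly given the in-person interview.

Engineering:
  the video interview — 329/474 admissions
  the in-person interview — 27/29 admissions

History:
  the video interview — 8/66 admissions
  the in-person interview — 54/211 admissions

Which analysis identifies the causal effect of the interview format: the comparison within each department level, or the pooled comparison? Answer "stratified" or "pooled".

The stratified and pooled comparisons disagree (the in-person interview wins within each department; the video interview wins overall), so the answer turns on the causal role of department.
Since department is a pre-existing factor (not a product of the interview format) and it affects the outcome on its own, it is a confounder. The stratified rates, not the pooled rate, identify the causal effect.
Within each level — Engineering: 69.4% vs 93.1%; History: 12.1% vs 25.6% — the in-person interview is higher every time.

stratified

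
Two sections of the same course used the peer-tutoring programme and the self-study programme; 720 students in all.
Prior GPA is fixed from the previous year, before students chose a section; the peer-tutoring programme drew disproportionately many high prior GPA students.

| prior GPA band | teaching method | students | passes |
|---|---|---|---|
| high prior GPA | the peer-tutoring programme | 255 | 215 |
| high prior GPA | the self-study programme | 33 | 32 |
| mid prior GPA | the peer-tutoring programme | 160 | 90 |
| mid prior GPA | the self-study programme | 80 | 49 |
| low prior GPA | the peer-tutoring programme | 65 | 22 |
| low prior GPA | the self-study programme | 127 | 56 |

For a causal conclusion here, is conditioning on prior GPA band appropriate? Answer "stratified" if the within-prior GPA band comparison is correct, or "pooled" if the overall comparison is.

stratified

Within every prior GPA band level the self-study programme has the higher rate, yet pooled the peer-tutoring programme does — Simpson's reversal.
The imbalance in prior GPA band arose from how students were allocated, not from anything the teaching method did; and prior GPA band independently affects the outcome. The pooled gap is confounded — condition on prior GPA band.
Within each level — high prior GPA: 84.3% vs 97.0%; mid prior GPA: 56.2% vs 61.3%; low prior GPA: 33.8% vs 44.1% — the self-study programme is higher every time.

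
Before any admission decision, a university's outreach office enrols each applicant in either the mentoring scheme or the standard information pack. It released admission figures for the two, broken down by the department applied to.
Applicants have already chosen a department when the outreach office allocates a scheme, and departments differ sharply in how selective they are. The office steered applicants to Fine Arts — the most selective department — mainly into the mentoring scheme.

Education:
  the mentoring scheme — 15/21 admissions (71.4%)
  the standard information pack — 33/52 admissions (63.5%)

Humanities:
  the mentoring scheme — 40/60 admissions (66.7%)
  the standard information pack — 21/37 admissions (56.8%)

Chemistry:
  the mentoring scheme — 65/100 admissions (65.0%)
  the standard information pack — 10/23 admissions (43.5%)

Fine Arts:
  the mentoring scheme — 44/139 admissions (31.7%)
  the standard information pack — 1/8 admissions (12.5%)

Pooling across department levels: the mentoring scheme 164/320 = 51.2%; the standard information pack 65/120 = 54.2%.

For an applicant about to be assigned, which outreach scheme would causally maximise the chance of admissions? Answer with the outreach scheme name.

Department differs across outreach schemes for reasons unrelated to any effect of the outreach scheme itself, and it separately predicts the outcome — a classic confounder. We must compare within department levels.
Within each level — Education: 71.4% vs 63.5%; Humanities: 66.7% vs 56.8%; Chemistry: 65.0% vs 43.5%; Fine Arts: 31.7% vs 12.5% — the mentoring scheme is higher every time.

the mentoring scheme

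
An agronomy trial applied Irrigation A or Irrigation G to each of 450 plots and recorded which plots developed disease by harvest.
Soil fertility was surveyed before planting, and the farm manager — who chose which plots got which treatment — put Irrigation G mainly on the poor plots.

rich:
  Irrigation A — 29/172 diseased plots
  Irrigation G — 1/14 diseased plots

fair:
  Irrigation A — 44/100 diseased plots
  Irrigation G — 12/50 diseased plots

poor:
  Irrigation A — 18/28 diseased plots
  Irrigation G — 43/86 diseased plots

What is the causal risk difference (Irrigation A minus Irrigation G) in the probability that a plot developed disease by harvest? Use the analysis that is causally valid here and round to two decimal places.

+0.14

The stratified and pooled comparisons disagree (Irrigation G wins within each soil fertility; Irrigation A wins overall), so the answer turns on the causal role of soil fertility.
Here soil fertility is a common cause — it drives both which irrigation a case falls under and the outcome. The crude comparison mixes populations; the stratum-specific rates are the causally relevant ones.
Adjusting over the population distribution of soil fertility: 0.413·(0.169−0.071) + 0.333·(0.440−0.240) + 0.253·(0.643−0.500) = +0.143.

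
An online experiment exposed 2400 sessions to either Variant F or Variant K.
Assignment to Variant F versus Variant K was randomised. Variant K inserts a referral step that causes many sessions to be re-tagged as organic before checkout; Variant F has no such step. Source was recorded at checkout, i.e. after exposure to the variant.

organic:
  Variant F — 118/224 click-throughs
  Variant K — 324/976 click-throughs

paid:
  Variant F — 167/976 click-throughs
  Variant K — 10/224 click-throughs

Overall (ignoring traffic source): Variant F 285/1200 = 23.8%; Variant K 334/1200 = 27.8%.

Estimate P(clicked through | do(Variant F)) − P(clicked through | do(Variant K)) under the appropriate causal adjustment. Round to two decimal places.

Within every traffic source level Variant F has the higher rate, yet pooled Variant K does — Simpson's reversal.
Stratifying would compare variants among sessions the variants themselves sorted into traffic source groups — a form of selection on an intermediate. The unconditioned pooled rates give the total causal effect.
The causal difference is the pooled difference: 0.237 − 0.278 = -0.041.

-0.04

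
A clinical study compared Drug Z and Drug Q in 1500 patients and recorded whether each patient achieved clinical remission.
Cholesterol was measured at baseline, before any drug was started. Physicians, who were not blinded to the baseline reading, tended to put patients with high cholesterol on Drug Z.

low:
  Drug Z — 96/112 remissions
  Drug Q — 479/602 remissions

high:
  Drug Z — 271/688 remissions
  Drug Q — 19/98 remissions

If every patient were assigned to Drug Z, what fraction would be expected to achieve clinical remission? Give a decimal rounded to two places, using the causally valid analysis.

The cholesterol-specific comparison favours Drug Z throughout, but the pooled figures favour Drug Q. The question is whether to condition on cholesterol.
Cholesterol is set before the drug has any effect — it is not caused by the drug — and it independently drives the outcome. That makes it a confounder, so the causal comparison is within cholesterol levels.
Standardising Drug Z to the population cholesterol mix: 0.476·96/112 + 0.524·271/688 = 0.614.

0.61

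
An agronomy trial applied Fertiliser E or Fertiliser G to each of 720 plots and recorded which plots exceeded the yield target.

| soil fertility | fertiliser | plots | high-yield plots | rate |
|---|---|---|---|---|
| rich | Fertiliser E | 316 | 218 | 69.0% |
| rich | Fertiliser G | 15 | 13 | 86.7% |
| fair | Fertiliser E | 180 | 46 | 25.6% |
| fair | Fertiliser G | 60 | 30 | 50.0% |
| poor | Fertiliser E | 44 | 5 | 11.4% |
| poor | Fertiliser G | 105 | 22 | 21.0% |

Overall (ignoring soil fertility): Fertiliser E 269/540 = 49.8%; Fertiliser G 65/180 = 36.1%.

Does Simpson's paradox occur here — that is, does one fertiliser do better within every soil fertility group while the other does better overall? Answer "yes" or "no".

yes

Within each soil fertility level (rich 69.0% vs 86.7%; fair 25.6% vs 50.0%; poor 11.4% vs 21.0%), Fertiliser G has the higher rate every time. Pooled: 49.8% vs 36.1% — Fertiliser E has the higher rate overall. The two comparisons disagree.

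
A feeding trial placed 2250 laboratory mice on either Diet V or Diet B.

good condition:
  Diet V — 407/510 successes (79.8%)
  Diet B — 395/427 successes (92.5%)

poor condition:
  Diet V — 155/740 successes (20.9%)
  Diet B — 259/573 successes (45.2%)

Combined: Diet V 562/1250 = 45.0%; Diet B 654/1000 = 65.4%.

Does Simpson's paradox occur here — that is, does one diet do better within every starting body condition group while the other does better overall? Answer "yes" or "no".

Within each starting body condition level (good condition 79.8% vs 92.5%; poor condition 20.9% vs 45.2%), Diet B has the higher rate every time. Pooled: 45.0% vs 65.4% — Diet B has the higher rate overall. They agree.

no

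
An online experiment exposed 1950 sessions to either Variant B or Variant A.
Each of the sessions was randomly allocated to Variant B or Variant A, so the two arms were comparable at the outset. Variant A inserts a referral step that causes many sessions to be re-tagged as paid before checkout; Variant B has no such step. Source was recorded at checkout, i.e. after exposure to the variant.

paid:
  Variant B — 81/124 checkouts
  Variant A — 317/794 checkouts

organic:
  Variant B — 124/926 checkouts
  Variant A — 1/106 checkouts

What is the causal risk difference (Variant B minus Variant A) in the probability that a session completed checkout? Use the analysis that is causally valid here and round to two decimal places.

-0.16

The stratified and pooled comparisons disagree (Variant B wins within each traffic source; Variant A wins overall), so the answer turns on the causal role of traffic source.
Traffic source here is a post-treatment variable shaped by the variant; conditioning on it would introduce bias rather than remove it. The overall comparison is the causal one.
The causal difference is the pooled difference: 0.195 − 0.353 = -0.158.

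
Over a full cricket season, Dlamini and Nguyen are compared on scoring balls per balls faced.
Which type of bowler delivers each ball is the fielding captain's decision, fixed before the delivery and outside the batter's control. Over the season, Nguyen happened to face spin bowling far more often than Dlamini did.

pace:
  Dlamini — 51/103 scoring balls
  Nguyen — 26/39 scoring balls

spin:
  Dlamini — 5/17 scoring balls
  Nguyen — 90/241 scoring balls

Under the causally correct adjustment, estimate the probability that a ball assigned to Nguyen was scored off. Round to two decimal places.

0.48

Bowling type is set before the player has any effect — it is not caused by the player — and it independently drives the outcome. That makes it a confounder, so the causal comparison is within bowling type levels.
Standardising Nguyen to the population bowling type mix: 0.355·26/39 + 0.645·90/241 = 0.478.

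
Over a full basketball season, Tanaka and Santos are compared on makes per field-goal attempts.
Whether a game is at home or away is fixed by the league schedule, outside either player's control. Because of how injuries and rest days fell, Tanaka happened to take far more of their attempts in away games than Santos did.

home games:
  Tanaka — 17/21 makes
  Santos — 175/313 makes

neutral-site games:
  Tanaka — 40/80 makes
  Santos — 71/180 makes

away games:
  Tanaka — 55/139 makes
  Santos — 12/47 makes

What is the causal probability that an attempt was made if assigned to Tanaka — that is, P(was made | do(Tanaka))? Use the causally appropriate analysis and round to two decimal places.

0.61

Game venue satisfies the back-door criterion: it is not a descendant of the player, and it blocks the spurious path from player to outcome. Adjusting for it (i.e., using the within-game venue rates) gives the causal effect.
Standardising Tanaka to the population game venue mix: 0.428·17/21 + 0.333·40/80 + 0.238·55/139 = 0.608.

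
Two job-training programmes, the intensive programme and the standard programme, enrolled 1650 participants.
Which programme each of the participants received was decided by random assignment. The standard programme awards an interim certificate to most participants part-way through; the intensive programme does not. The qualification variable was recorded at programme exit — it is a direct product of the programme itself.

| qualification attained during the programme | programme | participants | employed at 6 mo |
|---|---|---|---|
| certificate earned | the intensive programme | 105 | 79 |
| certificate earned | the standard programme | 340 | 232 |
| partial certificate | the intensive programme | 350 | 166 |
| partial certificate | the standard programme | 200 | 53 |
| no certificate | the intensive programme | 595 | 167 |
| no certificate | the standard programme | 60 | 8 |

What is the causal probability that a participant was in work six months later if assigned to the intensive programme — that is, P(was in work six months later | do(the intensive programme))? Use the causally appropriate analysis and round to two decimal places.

0.39

The stratified and pooled comparisons disagree (the intensive programme wins within each qualification attained during the programme; the standard programme wins overall), so the answer turns on the causal role of qualification attained during the programme.
The distribution of qualification attained during the programme is itself part of what the programme does — it is an intermediate outcome. Holding it fixed would remove that part of the effect; the total effect is the pooled difference.
So P(outcome | do(the intensive programme)) is just the pooled rate for the intensive programme: 412/1050 = 0.392.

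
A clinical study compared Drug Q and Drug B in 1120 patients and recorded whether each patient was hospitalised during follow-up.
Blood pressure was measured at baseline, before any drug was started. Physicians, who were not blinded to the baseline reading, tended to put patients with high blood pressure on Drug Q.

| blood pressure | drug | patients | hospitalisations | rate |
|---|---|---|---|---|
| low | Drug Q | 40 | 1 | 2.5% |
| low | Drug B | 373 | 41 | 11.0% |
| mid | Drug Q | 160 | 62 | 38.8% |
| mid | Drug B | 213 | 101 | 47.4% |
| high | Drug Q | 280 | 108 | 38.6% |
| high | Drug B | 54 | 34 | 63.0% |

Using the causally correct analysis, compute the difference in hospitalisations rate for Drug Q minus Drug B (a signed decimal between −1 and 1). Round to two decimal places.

-0.13

Blood pressure satisfies the back-door criterion: it is not a descendant of the drug, and it blocks the spurious path from drug to outcome. Adjusting for it (i.e., using the within-blood pressure rates) gives the causal effect.
Adjusting over the population distribution of blood pressure: 0.369·(0.025−0.110) + 0.333·(0.388−0.474) + 0.298·(0.386−0.630) = -0.133.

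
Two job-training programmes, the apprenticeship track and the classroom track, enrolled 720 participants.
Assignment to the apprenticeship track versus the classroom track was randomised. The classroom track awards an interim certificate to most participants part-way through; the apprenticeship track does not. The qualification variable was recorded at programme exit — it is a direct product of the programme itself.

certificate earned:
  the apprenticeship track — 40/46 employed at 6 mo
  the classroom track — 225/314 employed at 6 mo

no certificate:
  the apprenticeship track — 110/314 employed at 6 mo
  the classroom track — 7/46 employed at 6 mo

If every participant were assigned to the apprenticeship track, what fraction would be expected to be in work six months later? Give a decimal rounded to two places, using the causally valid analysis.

Qualification attained during the programme lies on the pathway programme → qualification attained during the programme → outcome, so adjusting for it blocks the indirect effect. For the total causal effect of programme, use the unadjusted pooled rates.
So P(outcome | do(the apprenticeship track)) is just the pooled rate for the apprenticeship track: 150/360 = 0.417.

0.42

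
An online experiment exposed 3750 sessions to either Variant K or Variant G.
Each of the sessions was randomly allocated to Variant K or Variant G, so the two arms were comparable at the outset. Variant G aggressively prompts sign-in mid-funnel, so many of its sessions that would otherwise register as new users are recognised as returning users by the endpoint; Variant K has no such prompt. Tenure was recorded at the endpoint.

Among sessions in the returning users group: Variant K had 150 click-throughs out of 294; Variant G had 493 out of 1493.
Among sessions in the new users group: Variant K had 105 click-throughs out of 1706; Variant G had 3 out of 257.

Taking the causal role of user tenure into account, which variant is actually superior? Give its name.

Because the variant influences user tenure, user tenure is a post-treatment mediator, not a confounder. Stratifying on it would bias the estimate; the causal effect is the crude pooled difference.
Pooled: Variant K 12.8% vs Variant G 28.3%; Variant G is higher overall.

Variant G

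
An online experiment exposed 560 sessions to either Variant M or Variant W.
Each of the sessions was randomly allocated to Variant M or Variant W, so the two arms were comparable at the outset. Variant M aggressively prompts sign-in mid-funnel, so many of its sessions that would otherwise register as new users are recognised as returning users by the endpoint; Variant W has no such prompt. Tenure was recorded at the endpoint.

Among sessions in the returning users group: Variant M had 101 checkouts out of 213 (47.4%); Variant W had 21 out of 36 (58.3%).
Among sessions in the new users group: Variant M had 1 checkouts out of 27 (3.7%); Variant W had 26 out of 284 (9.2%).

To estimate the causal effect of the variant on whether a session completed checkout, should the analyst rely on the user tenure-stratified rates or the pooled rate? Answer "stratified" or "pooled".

pooled

Because the variant influences user tenure, user tenure is a post-treatment mediator, not a confounder. Stratifying on it would bias the estimate; the causal effect is the crude pooled difference.
Pooled: Variant M 42.5% vs Variant W 14.7%; Variant M is higher overall.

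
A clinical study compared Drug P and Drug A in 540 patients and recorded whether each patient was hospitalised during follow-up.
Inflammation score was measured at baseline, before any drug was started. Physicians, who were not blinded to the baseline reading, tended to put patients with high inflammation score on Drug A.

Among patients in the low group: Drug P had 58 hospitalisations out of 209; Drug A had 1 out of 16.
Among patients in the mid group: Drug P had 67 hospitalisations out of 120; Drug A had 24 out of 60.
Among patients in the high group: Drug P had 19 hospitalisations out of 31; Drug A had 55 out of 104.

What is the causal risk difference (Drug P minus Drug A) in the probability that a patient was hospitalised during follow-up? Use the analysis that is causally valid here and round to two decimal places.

The inflammation score-specific comparison favours Drug A throughout, but the pooled figures favour Drug P. The question is whether to condition on inflammation score.
Here inflammation score is a common cause — it drives both which drug a case falls under and the outcome. The crude comparison mixes populations; the stratum-specific rates are the causally relevant ones.
Adjusting over the population distribution of inflammation score: 0.417·(0.278−0.062) + 0.333·(0.558−0.400) + 0.250·(0.613−0.529) = +0.163.

+0.16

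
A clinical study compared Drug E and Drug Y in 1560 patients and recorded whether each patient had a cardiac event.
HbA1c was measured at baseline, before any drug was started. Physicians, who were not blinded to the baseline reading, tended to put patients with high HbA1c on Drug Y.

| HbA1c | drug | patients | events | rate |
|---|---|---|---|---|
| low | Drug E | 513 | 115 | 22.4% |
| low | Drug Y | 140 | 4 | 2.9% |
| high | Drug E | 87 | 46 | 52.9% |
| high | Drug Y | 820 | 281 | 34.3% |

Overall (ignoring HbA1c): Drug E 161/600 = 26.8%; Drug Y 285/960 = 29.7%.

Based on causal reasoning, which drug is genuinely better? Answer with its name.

Drug Y

The stratified and pooled comparisons disagree (Drug Y wins within each HbA1c; Drug E wins overall), so the answer turns on the causal role of HbA1c.
HbA1c differs across drugs for reasons unrelated to any effect of the drug itself, and it separately predicts the outcome — a classic confounder. We must compare within HbA1c levels.
Within each level — low: 22.4% vs 2.9%; high: 52.9% vs 34.3% — Drug Y is lower every time.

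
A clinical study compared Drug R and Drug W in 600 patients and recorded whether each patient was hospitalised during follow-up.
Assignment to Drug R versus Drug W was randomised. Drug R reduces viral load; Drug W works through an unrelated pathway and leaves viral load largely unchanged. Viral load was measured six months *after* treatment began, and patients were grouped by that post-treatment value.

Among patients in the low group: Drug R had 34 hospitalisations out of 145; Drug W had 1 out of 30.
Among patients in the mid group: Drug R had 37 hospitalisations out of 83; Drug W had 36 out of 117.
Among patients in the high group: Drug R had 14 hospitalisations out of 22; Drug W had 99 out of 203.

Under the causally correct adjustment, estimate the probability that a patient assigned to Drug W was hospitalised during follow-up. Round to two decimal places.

0.39

The stratified and pooled comparisons disagree (Drug W wins within each viral load; Drug R wins overall), so the answer turns on the causal role of viral load.
Stratifying would compare drugs among patients the drugs themselves sorted into viral load groups — a form of selection on an intermediate. The unconditioned pooled rates give the total causal effect.
So P(outcome | do(Drug W)) is just the pooled rate for Drug W: 136/350 = 0.389.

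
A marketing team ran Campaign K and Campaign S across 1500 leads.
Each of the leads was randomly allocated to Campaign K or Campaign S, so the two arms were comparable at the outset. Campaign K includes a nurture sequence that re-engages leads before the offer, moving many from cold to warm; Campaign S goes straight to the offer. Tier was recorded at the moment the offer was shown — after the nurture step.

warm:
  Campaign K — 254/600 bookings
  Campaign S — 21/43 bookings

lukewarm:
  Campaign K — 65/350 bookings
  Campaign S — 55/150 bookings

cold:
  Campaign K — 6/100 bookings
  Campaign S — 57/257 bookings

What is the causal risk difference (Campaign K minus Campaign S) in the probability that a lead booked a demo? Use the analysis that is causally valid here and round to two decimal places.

The stratified and pooled comparisons disagree (Campaign S wins within each engagement tier; Campaign K wins overall), so the answer turns on the causal role of engagement tier.
Engagement tier here is a post-treatment variable shaped by the campaign; conditioning on it would introduce bias rather than remove it. The overall comparison is the causal one.
The causal difference is the pooled difference: 0.310 − 0.296 = +0.014.

+0.01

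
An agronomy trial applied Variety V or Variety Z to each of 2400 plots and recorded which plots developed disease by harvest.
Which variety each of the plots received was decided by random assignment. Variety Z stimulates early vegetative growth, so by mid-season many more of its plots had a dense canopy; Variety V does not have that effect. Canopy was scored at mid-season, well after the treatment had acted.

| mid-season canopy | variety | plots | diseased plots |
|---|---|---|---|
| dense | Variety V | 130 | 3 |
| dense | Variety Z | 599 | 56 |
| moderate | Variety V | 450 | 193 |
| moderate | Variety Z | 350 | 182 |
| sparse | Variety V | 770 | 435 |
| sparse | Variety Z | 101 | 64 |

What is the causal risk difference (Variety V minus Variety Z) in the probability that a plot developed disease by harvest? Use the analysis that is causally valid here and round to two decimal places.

+0.18

Because the variety influences mid-season canopy, mid-season canopy is a post-treatment mediator, not a confounder. Stratifying on it would bias the estimate; the causal effect is the crude pooled difference.
The causal difference is the pooled difference: 0.467 − 0.288 = +0.180.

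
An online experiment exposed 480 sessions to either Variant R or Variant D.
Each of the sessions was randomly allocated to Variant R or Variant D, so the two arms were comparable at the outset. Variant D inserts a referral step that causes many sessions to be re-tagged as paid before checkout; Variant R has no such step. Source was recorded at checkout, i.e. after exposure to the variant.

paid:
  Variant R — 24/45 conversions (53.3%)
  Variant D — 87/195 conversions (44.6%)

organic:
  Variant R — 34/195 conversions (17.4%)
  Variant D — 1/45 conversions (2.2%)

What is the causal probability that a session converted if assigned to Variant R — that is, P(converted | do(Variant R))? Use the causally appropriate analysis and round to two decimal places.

0.24

Traffic source lies on the pathway variant → traffic source → outcome, so adjusting for it blocks the indirect effect. For the total causal effect of variant, use the unadjusted pooled rates.
So P(outcome | do(Variant R)) is just the pooled rate for Variant R: 58/240 = 0.242.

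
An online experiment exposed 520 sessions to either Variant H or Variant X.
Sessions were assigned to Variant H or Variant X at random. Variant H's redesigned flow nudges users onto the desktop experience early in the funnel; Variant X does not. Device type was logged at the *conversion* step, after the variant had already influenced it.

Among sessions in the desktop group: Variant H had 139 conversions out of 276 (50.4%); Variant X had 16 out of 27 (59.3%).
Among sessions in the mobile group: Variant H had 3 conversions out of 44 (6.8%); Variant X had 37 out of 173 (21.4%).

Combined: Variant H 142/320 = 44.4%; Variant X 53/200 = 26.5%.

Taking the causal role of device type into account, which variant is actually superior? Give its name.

Variant H

The stratified and pooled comparisons disagree (Variant X wins within each device type; Variant H wins overall), so the answer turns on the causal role of device type.
Device type is downstream of the variant. One should not condition on a consequence of treatment, so the overall rates are the right comparison.
Pooled: Variant H 44.4% vs Variant X 26.5%; Variant H is higher overall.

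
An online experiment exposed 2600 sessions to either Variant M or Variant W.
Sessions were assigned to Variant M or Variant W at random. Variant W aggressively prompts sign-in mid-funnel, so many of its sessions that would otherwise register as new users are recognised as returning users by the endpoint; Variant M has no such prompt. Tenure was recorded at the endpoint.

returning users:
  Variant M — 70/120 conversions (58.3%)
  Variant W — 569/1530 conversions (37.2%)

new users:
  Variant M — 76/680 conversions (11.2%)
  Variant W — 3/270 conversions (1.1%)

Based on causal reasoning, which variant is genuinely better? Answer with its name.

Variant W

The distribution of user tenure is itself part of what the variant does — it is an intermediate outcome. Holding it fixed would remove that part of the effect; the total effect is the pooled difference.
Pooled: Variant M 18.2% vs Variant W 31.8%; Variant W is higher overall.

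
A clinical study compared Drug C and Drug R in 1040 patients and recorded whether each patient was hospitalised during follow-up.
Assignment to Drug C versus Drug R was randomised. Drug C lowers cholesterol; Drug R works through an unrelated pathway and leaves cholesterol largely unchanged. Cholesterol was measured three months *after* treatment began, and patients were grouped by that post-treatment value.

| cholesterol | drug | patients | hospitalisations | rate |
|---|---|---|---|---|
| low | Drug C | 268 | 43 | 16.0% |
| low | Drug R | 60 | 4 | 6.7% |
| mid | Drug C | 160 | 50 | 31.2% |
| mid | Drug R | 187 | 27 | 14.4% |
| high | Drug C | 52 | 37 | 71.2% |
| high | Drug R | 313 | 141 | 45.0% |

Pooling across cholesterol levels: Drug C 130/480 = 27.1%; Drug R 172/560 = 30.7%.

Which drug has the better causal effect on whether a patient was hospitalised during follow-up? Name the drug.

Cholesterol is recorded after the drug and is itself shifted by it — it sits on the causal path from drug to outcome. Conditioning on a mediator would strip out part of the effect we want; the pooled comparison gives the total causal effect.
Pooled: Drug C 27.1% vs Drug R 30.7%; Drug C is lower overall.

Drug C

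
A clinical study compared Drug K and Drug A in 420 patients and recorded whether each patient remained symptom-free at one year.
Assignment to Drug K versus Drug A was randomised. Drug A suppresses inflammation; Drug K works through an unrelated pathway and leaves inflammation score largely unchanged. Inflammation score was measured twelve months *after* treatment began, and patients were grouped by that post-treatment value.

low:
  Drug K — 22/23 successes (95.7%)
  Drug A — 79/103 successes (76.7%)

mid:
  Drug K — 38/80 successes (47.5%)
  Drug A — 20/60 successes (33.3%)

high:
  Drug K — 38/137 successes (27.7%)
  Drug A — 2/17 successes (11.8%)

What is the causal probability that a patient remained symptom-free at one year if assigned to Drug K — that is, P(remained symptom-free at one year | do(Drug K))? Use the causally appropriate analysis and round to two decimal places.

The stratified and pooled comparisons disagree (Drug K wins within each inflammation score; Drug A wins overall), so the answer turns on the causal role of inflammation score.
The distribution of inflammation score is itself part of what the drug does — it is an intermediate outcome. Holding it fixed would remove that part of the effect; the total effect is the pooled difference.
So P(outcome | do(Drug K)) is just the pooled rate for Drug K: 98/240 = 0.408.

0.41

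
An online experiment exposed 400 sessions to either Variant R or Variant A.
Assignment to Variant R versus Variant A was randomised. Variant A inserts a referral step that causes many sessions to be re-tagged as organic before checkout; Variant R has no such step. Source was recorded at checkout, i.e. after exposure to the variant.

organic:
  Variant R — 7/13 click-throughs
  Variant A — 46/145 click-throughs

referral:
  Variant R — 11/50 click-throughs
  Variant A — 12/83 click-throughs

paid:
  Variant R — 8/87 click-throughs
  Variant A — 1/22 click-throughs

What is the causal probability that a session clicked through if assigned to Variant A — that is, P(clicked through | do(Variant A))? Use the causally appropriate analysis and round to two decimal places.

Traffic source here is a post-treatment variable shaped by the variant; conditioning on it would introduce bias rather than remove it. The overall comparison is the causal one.
So P(outcome | do(Variant A)) is just the pooled rate for Variant A: 59/250 = 0.236.

0.24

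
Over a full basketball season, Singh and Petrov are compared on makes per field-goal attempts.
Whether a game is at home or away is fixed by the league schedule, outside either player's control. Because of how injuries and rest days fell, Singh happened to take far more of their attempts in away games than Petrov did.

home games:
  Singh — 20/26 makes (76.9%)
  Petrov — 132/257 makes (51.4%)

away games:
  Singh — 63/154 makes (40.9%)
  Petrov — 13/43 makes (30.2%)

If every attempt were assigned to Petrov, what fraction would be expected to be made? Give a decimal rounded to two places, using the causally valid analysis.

Nothing the player does changes game venue; the imbalance is an allocation artefact. With game venue also predicting the outcome, the pooled figure is confounded, and the within-stratum comparison is the causal one.
Standardising Petrov to the population game venue mix: 0.590·132/257 + 0.410·13/43 = 0.427.

0.43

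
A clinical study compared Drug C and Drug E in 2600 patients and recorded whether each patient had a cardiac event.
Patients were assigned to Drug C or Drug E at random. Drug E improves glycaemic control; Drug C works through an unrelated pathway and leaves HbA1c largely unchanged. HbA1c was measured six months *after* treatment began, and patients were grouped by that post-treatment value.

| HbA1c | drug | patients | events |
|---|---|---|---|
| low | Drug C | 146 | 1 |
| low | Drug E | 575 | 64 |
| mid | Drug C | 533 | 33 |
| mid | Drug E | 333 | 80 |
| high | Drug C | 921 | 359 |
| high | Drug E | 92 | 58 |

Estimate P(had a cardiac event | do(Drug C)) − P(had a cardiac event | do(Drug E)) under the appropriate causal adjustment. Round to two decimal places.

The stratified and pooled comparisons disagree (Drug C wins within each HbA1c; Drug E wins overall), so the answer turns on the causal role of HbA1c.
HbA1c is recorded after the drug and is itself shifted by it — it sits on the causal path from drug to outcome. Conditioning on a mediator would strip out part of the effect we want; the pooled comparison gives the total causal effect.
The causal difference is the pooled difference: 0.246 − 0.202 = +0.044.

+0.04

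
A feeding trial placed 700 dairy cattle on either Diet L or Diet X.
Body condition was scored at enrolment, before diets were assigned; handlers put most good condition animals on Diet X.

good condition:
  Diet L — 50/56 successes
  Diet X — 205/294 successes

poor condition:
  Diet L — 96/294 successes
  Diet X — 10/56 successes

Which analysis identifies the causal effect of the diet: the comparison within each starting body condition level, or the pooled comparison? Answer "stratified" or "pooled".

stratified

Within every starting body condition level Diet L has the higher rate, yet pooled Diet X does — Simpson's reversal.
Starting body condition satisfies the back-door criterion: it is not a descendant of the diet, and it blocks the spurious path from diet to outcome. Adjusting for it (i.e., using the within-starting body condition rates) gives the causal effect.
Within each level — good condition: 89.3% vs 69.7%; poor condition: 32.7% vs 17.9% — Diet L is higher every time.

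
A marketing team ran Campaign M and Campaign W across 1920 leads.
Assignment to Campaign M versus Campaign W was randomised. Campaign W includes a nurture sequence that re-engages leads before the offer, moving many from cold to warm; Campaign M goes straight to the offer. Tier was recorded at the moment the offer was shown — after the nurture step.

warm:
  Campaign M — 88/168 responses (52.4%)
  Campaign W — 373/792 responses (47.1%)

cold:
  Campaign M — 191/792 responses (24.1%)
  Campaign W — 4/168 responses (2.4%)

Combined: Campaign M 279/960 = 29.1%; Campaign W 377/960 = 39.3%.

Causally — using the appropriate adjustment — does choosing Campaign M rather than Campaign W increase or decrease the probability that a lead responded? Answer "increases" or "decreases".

decreases

The stratified and pooled comparisons disagree (Campaign M wins within each engagement tier; Campaign W wins overall), so the answer turns on the causal role of engagement tier.
Engagement tier is downstream of the campaign. One should not condition on a consequence of treatment, so the overall rates are the right comparison.
Pooled: Campaign M 29.1% vs Campaign W 39.3%; Campaign W is higher overall.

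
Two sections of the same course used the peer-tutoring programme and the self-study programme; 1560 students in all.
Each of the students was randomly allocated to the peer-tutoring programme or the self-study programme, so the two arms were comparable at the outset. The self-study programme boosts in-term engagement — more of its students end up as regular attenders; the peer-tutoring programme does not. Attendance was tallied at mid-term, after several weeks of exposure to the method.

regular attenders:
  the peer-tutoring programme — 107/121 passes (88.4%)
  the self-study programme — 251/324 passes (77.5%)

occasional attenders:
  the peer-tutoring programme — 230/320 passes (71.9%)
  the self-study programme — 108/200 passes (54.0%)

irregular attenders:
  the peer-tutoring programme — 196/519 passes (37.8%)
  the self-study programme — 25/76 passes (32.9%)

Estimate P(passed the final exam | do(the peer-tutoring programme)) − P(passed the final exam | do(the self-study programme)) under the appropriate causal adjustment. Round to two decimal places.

-0.08

Stratifying would compare teaching methods among students the teaching methods themselves sorted into mid-term attendance groups — a form of selection on an intermediate. The unconditioned pooled rates give the total causal effect.
The causal difference is the pooled difference: 0.555 − 0.640 = -0.085.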